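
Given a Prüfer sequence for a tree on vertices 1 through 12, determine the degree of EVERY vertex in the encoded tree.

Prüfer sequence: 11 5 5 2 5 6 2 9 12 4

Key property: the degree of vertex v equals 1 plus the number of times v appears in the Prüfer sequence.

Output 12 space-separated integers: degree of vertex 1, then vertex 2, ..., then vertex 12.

Answer: 1 3 1 2 4 2 1 1 2 1 2 2

Derivation:
p_1 = 11: count[11] becomes 1
p_2 = 5: count[5] becomes 1
p_3 = 5: count[5] becomes 2
p_4 = 2: count[2] becomes 1
p_5 = 5: count[5] becomes 3
p_6 = 6: count[6] becomes 1
p_7 = 2: count[2] becomes 2
p_8 = 9: count[9] becomes 1
p_9 = 12: count[12] becomes 1
p_10 = 4: count[4] becomes 1
Degrees (1 + count): deg[1]=1+0=1, deg[2]=1+2=3, deg[3]=1+0=1, deg[4]=1+1=2, deg[5]=1+3=4, deg[6]=1+1=2, deg[7]=1+0=1, deg[8]=1+0=1, deg[9]=1+1=2, deg[10]=1+0=1, deg[11]=1+1=2, deg[12]=1+1=2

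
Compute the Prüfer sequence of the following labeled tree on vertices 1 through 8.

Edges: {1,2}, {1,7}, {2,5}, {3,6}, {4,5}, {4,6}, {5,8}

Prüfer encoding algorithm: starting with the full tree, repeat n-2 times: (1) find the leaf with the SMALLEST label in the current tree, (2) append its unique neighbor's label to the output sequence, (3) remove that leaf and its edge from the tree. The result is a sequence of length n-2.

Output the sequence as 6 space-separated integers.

Answer: 6 4 5 1 2 5

Derivation:
Step 1: leaves = {3,7,8}. Remove smallest leaf 3, emit neighbor 6.
Step 2: leaves = {6,7,8}. Remove smallest leaf 6, emit neighbor 4.
Step 3: leaves = {4,7,8}. Remove smallest leaf 4, emit neighbor 5.
Step 4: leaves = {7,8}. Remove smallest leaf 7, emit neighbor 1.
Step 5: leaves = {1,8}. Remove smallest leaf 1, emit neighbor 2.
Step 6: leaves = {2,8}. Remove smallest leaf 2, emit neighbor 5.
Done: 2 vertices remain (5, 8). Sequence = [6 4 5 1 2 5]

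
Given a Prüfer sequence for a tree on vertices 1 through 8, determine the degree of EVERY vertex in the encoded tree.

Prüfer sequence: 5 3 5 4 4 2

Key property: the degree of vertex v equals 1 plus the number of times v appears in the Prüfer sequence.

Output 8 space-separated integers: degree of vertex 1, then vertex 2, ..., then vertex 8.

Answer: 1 2 2 3 3 1 1 1

Derivation:
p_1 = 5: count[5] becomes 1
p_2 = 3: count[3] becomes 1
p_3 = 5: count[5] becomes 2
p_4 = 4: count[4] becomes 1
p_5 = 4: count[4] becomes 2
p_6 = 2: count[2] becomes 1
Degrees (1 + count): deg[1]=1+0=1, deg[2]=1+1=2, deg[3]=1+1=2, deg[4]=1+2=3, deg[5]=1+2=3, deg[6]=1+0=1, deg[7]=1+0=1, deg[8]=1+0=1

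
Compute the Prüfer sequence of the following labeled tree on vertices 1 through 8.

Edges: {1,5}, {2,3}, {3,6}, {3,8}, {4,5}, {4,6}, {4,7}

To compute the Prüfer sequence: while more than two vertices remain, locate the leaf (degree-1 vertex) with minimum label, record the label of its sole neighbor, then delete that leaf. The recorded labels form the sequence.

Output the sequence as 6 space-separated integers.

Answer: 5 3 4 4 6 3

Derivation:
Step 1: leaves = {1,2,7,8}. Remove smallest leaf 1, emit neighbor 5.
Step 2: leaves = {2,5,7,8}. Remove smallest leaf 2, emit neighbor 3.
Step 3: leaves = {5,7,8}. Remove smallest leaf 5, emit neighbor 4.
Step 4: leaves = {7,8}. Remove smallest leaf 7, emit neighbor 4.
Step 5: leaves = {4,8}. Remove smallest leaf 4, emit neighbor 6.
Step 6: leaves = {6,8}. Remove smallest leaf 6, emit neighbor 3.
Done: 2 vertices remain (3, 8). Sequence = [5 3 4 4 6 3]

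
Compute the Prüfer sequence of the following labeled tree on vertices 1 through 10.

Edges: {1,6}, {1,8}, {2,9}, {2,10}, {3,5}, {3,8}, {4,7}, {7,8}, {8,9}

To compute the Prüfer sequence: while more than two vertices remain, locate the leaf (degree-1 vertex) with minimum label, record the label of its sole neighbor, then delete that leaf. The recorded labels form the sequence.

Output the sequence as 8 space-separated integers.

Answer: 7 3 8 1 8 8 9 2

Derivation:
Step 1: leaves = {4,5,6,10}. Remove smallest leaf 4, emit neighbor 7.
Step 2: leaves = {5,6,7,10}. Remove smallest leaf 5, emit neighbor 3.
Step 3: leaves = {3,6,7,10}. Remove smallest leaf 3, emit neighbor 8.
Step 4: leaves = {6,7,10}. Remove smallest leaf 6, emit neighbor 1.
Step 5: leaves = {1,7,10}. Remove smallest leaf 1, emit neighbor 8.
Step 6: leaves = {7,10}. Remove smallest leaf 7, emit neighbor 8.
Step 7: leaves = {8,10}. Remove smallest leaf 8, emit neighbor 9.
Step 8: leaves = {9,10}. Remove smallest leaf 9, emit neighbor 2.
Done: 2 vertices remain (2, 10). Sequence = [7 3 8 1 8 8 9 2]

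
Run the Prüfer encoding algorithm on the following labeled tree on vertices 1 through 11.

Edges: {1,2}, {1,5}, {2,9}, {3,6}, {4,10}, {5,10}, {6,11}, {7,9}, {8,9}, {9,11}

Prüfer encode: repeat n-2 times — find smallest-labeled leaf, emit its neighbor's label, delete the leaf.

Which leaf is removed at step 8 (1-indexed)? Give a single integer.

Answer: 1

Derivation:
Step 1: current leaves = {3,4,7,8}. Remove leaf 3 (neighbor: 6).
Step 2: current leaves = {4,6,7,8}. Remove leaf 4 (neighbor: 10).
Step 3: current leaves = {6,7,8,10}. Remove leaf 6 (neighbor: 11).
Step 4: current leaves = {7,8,10,11}. Remove leaf 7 (neighbor: 9).
Step 5: current leaves = {8,10,11}. Remove leaf 8 (neighbor: 9).
Step 6: current leaves = {10,11}. Remove leaf 10 (neighbor: 5).
Step 7: current leaves = {5,11}. Remove leaf 5 (neighbor: 1).
Step 8: current leaves = {1,11}. Remove leaf 1 (neighbor: 2).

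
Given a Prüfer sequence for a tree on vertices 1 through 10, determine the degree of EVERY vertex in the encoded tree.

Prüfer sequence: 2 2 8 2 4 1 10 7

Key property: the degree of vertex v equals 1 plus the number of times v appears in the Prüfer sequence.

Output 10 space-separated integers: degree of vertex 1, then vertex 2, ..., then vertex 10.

p_1 = 2: count[2] becomes 1
p_2 = 2: count[2] becomes 2
p_3 = 8: count[8] becomes 1
p_4 = 2: count[2] becomes 3
p_5 = 4: count[4] becomes 1
p_6 = 1: count[1] becomes 1
p_7 = 10: count[10] becomes 1
p_8 = 7: count[7] becomes 1
Degrees (1 + count): deg[1]=1+1=2, deg[2]=1+3=4, deg[3]=1+0=1, deg[4]=1+1=2, deg[5]=1+0=1, deg[6]=1+0=1, deg[7]=1+1=2, deg[8]=1+1=2, deg[9]=1+0=1, deg[10]=1+1=2

Answer: 2 4 1 2 1 1 2 2 1 2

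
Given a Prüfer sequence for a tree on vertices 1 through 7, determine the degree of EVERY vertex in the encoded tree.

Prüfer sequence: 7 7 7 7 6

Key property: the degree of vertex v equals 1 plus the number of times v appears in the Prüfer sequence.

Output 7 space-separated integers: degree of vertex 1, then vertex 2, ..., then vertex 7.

Answer: 1 1 1 1 1 2 5

Derivation:
p_1 = 7: count[7] becomes 1
p_2 = 7: count[7] becomes 2
p_3 = 7: count[7] becomes 3
p_4 = 7: count[7] becomes 4
p_5 = 6: count[6] becomes 1
Degrees (1 + count): deg[1]=1+0=1, deg[2]=1+0=1, deg[3]=1+0=1, deg[4]=1+0=1, deg[5]=1+0=1, deg[6]=1+1=2, deg[7]=1+4=5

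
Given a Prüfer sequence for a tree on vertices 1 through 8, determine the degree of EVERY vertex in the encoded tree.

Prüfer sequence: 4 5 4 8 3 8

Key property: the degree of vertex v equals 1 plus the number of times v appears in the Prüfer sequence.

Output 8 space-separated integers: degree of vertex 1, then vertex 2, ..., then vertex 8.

Answer: 1 1 2 3 2 1 1 3

Derivation:
p_1 = 4: count[4] becomes 1
p_2 = 5: count[5] becomes 1
p_3 = 4: count[4] becomes 2
p_4 = 8: count[8] becomes 1
p_5 = 3: count[3] becomes 1
p_6 = 8: count[8] becomes 2
Degrees (1 + count): deg[1]=1+0=1, deg[2]=1+0=1, deg[3]=1+1=2, deg[4]=1+2=3, deg[5]=1+1=2, deg[6]=1+0=1, deg[7]=1+0=1, deg[8]=1+2=3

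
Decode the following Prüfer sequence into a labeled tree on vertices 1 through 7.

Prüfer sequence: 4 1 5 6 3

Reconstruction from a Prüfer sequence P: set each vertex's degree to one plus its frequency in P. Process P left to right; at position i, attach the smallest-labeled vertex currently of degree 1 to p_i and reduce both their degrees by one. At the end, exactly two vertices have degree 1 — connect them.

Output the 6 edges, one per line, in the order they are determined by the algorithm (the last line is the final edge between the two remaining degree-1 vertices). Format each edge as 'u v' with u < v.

Initial degrees: {1:2, 2:1, 3:2, 4:2, 5:2, 6:2, 7:1}
Step 1: smallest deg-1 vertex = 2, p_1 = 4. Add edge {2,4}. Now deg[2]=0, deg[4]=1.
Step 2: smallest deg-1 vertex = 4, p_2 = 1. Add edge {1,4}. Now deg[4]=0, deg[1]=1.
Step 3: smallest deg-1 vertex = 1, p_3 = 5. Add edge {1,5}. Now deg[1]=0, deg[5]=1.
Step 4: smallest deg-1 vertex = 5, p_4 = 6. Add edge {5,6}. Now deg[5]=0, deg[6]=1.
Step 5: smallest deg-1 vertex = 6, p_5 = 3. Add edge {3,6}. Now deg[6]=0, deg[3]=1.
Final: two remaining deg-1 vertices are 3, 7. Add edge {3,7}.

Answer: 2 4
1 4
1 5
5 6
3 6
3 7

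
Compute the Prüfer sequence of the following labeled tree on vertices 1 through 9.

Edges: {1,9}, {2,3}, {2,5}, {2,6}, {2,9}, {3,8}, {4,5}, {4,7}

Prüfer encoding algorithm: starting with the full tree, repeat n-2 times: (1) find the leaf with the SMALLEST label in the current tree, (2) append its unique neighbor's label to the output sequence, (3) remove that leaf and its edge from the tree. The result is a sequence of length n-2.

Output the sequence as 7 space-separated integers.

Answer: 9 2 4 5 2 3 2

Derivation:
Step 1: leaves = {1,6,7,8}. Remove smallest leaf 1, emit neighbor 9.
Step 2: leaves = {6,7,8,9}. Remove smallest leaf 6, emit neighbor 2.
Step 3: leaves = {7,8,9}. Remove smallest leaf 7, emit neighbor 4.
Step 4: leaves = {4,8,9}. Remove smallest leaf 4, emit neighbor 5.
Step 5: leaves = {5,8,9}. Remove smallest leaf 5, emit neighbor 2.
Step 6: leaves = {8,9}. Remove smallest leaf 8, emit neighbor 3.
Step 7: leaves = {3,9}. Remove smallest leaf 3, emit neighbor 2.
Done: 2 vertices remain (2, 9). Sequence = [9 2 4 5 2 3 2]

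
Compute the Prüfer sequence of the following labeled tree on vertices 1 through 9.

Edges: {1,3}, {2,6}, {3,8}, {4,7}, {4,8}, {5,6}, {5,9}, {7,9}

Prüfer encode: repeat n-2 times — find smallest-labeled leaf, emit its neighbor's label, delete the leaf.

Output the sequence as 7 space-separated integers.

Answer: 3 6 8 5 9 4 7

Derivation:
Step 1: leaves = {1,2}. Remove smallest leaf 1, emit neighbor 3.
Step 2: leaves = {2,3}. Remove smallest leaf 2, emit neighbor 6.
Step 3: leaves = {3,6}. Remove smallest leaf 3, emit neighbor 8.
Step 4: leaves = {6,8}. Remove smallest leaf 6, emit neighbor 5.
Step 5: leaves = {5,8}. Remove smallest leaf 5, emit neighbor 9.
Step 6: leaves = {8,9}. Remove smallest leaf 8, emit neighbor 4.
Step 7: leaves = {4,9}. Remove smallest leaf 4, emit neighbor 7.
Done: 2 vertices remain (7, 9). Sequence = [3 6 8 5 9 4 7]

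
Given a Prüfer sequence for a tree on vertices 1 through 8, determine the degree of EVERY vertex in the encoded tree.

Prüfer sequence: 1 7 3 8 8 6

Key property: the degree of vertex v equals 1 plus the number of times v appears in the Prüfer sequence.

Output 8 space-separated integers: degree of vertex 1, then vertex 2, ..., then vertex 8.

p_1 = 1: count[1] becomes 1
p_2 = 7: count[7] becomes 1
p_3 = 3: count[3] becomes 1
p_4 = 8: count[8] becomes 1
p_5 = 8: count[8] becomes 2
p_6 = 6: count[6] becomes 1
Degrees (1 + count): deg[1]=1+1=2, deg[2]=1+0=1, deg[3]=1+1=2, deg[4]=1+0=1, deg[5]=1+0=1, deg[6]=1+1=2, deg[7]=1+1=2, deg[8]=1+2=3

Answer: 2 1 2 1 1 2 2 3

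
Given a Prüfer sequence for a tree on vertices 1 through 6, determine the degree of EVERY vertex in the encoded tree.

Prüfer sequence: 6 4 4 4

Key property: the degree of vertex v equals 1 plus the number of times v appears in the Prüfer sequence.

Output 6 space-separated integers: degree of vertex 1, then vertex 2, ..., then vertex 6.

Answer: 1 1 1 4 1 2

Derivation:
p_1 = 6: count[6] becomes 1
p_2 = 4: count[4] becomes 1
p_3 = 4: count[4] becomes 2
p_4 = 4: count[4] becomes 3
Degrees (1 + count): deg[1]=1+0=1, deg[2]=1+0=1, deg[3]=1+0=1, deg[4]=1+3=4, deg[5]=1+0=1, deg[6]=1+1=2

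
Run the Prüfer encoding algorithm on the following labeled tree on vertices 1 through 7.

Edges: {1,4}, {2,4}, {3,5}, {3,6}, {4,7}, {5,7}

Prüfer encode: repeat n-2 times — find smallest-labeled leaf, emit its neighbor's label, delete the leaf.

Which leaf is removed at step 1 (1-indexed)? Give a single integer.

Step 1: current leaves = {1,2,6}. Remove leaf 1 (neighbor: 4).

Answer: 1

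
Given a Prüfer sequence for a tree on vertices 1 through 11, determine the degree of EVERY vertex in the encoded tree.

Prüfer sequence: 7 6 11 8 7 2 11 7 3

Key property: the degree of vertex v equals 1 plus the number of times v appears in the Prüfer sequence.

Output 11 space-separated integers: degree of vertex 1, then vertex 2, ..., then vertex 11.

p_1 = 7: count[7] becomes 1
p_2 = 6: count[6] becomes 1
p_3 = 11: count[11] becomes 1
p_4 = 8: count[8] becomes 1
p_5 = 7: count[7] becomes 2
p_6 = 2: count[2] becomes 1
p_7 = 11: count[11] becomes 2
p_8 = 7: count[7] becomes 3
p_9 = 3: count[3] becomes 1
Degrees (1 + count): deg[1]=1+0=1, deg[2]=1+1=2, deg[3]=1+1=2, deg[4]=1+0=1, deg[5]=1+0=1, deg[6]=1+1=2, deg[7]=1+3=4, deg[8]=1+1=2, deg[9]=1+0=1, deg[10]=1+0=1, deg[11]=1+2=3

Answer: 1 2 2 1 1 2 4 2 1 1 3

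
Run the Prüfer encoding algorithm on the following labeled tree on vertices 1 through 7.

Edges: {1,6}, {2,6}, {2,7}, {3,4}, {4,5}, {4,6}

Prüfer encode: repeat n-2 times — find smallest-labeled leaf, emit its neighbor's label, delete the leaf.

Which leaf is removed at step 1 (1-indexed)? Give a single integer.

Step 1: current leaves = {1,3,5,7}. Remove leaf 1 (neighbor: 6).

Answer: 1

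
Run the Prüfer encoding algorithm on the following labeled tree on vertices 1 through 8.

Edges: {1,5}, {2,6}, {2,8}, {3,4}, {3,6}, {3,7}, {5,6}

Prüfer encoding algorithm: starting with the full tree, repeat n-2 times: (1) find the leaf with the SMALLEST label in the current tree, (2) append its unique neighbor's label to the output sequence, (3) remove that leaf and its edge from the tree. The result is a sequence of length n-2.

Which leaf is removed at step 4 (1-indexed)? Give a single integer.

Answer: 7

Derivation:
Step 1: current leaves = {1,4,7,8}. Remove leaf 1 (neighbor: 5).
Step 2: current leaves = {4,5,7,8}. Remove leaf 4 (neighbor: 3).
Step 3: current leaves = {5,7,8}. Remove leaf 5 (neighbor: 6).
Step 4: current leaves = {7,8}. Remove leaf 7 (neighbor: 3).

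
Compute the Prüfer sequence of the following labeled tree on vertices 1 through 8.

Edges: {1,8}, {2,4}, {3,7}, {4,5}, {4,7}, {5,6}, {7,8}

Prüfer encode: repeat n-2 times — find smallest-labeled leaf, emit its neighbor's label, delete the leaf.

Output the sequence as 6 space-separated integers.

Step 1: leaves = {1,2,3,6}. Remove smallest leaf 1, emit neighbor 8.
Step 2: leaves = {2,3,6,8}. Remove smallest leaf 2, emit neighbor 4.
Step 3: leaves = {3,6,8}. Remove smallest leaf 3, emit neighbor 7.
Step 4: leaves = {6,8}. Remove smallest leaf 6, emit neighbor 5.
Step 5: leaves = {5,8}. Remove smallest leaf 5, emit neighbor 4.
Step 6: leaves = {4,8}. Remove smallest leaf 4, emit neighbor 7.
Done: 2 vertices remain (7, 8). Sequence = [8 4 7 5 4 7]

Answer: 8 4 7 5 4 7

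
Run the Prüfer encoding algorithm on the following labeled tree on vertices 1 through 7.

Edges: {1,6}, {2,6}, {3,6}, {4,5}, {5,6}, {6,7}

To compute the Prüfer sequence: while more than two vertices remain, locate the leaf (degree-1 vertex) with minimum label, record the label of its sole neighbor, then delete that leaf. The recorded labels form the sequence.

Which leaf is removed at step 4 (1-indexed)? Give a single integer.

Answer: 4

Derivation:
Step 1: current leaves = {1,2,3,4,7}. Remove leaf 1 (neighbor: 6).
Step 2: current leaves = {2,3,4,7}. Remove leaf 2 (neighbor: 6).
Step 3: current leaves = {3,4,7}. Remove leaf 3 (neighbor: 6).
Step 4: current leaves = {4,7}. Remove leaf 4 (neighbor: 5).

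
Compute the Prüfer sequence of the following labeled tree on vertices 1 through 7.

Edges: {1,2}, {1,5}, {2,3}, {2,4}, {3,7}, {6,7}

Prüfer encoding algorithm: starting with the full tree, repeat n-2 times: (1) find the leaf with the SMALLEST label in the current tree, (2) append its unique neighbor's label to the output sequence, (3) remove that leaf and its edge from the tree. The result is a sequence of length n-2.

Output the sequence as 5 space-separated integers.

Step 1: leaves = {4,5,6}. Remove smallest leaf 4, emit neighbor 2.
Step 2: leaves = {5,6}. Remove smallest leaf 5, emit neighbor 1.
Step 3: leaves = {1,6}. Remove smallest leaf 1, emit neighbor 2.
Step 4: leaves = {2,6}. Remove smallest leaf 2, emit neighbor 3.
Step 5: leaves = {3,6}. Remove smallest leaf 3, emit neighbor 7.
Done: 2 vertices remain (6, 7). Sequence = [2 1 2 3 7]

Answer: 2 1 2 3 7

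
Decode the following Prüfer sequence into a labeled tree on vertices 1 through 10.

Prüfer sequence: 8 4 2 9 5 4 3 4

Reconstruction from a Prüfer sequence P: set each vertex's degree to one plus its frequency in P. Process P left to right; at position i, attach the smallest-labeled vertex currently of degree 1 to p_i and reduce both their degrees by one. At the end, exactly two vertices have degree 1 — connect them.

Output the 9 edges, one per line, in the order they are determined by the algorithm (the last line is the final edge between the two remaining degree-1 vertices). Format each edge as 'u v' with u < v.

Initial degrees: {1:1, 2:2, 3:2, 4:4, 5:2, 6:1, 7:1, 8:2, 9:2, 10:1}
Step 1: smallest deg-1 vertex = 1, p_1 = 8. Add edge {1,8}. Now deg[1]=0, deg[8]=1.
Step 2: smallest deg-1 vertex = 6, p_2 = 4. Add edge {4,6}. Now deg[6]=0, deg[4]=3.
Step 3: smallest deg-1 vertex = 7, p_3 = 2. Add edge {2,7}. Now deg[7]=0, deg[2]=1.
Step 4: smallest deg-1 vertex = 2, p_4 = 9. Add edge {2,9}. Now deg[2]=0, deg[9]=1.
Step 5: smallest deg-1 vertex = 8, p_5 = 5. Add edge {5,8}. Now deg[8]=0, deg[5]=1.
Step 6: smallest deg-1 vertex = 5, p_6 = 4. Add edge {4,5}. Now deg[5]=0, deg[4]=2.
Step 7: smallest deg-1 vertex = 9, p_7 = 3. Add edge {3,9}. Now deg[9]=0, deg[3]=1.
Step 8: smallest deg-1 vertex = 3, p_8 = 4. Add edge {3,4}. Now deg[3]=0, deg[4]=1.
Final: two remaining deg-1 vertices are 4, 10. Add edge {4,10}.

Answer: 1 8
4 6
2 7
2 9
5 8
4 5
3 9
3 4
4 10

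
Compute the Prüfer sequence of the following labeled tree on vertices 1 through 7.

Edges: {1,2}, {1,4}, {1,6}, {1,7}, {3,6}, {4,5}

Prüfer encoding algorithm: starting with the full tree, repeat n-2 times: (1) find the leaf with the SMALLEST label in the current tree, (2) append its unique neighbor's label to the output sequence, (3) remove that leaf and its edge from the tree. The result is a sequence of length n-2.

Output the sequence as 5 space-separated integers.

Answer: 1 6 4 1 1

Derivation:
Step 1: leaves = {2,3,5,7}. Remove smallest leaf 2, emit neighbor 1.
Step 2: leaves = {3,5,7}. Remove smallest leaf 3, emit neighbor 6.
Step 3: leaves = {5,6,7}. Remove smallest leaf 5, emit neighbor 4.
Step 4: leaves = {4,6,7}. Remove smallest leaf 4, emit neighbor 1.
Step 5: leaves = {6,7}. Remove smallest leaf 6, emit neighbor 1.
Done: 2 vertices remain (1, 7). Sequence = [1 6 4 1 1]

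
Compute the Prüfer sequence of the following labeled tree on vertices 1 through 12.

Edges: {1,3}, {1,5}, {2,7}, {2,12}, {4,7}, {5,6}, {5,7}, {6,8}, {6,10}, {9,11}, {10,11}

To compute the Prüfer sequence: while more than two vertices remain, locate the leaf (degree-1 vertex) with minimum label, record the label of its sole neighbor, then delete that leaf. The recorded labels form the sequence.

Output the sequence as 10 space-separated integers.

Step 1: leaves = {3,4,8,9,12}. Remove smallest leaf 3, emit neighbor 1.
Step 2: leaves = {1,4,8,9,12}. Remove smallest leaf 1, emit neighbor 5.
Step 3: leaves = {4,8,9,12}. Remove smallest leaf 4, emit neighbor 7.
Step 4: leaves = {8,9,12}. Remove smallest leaf 8, emit neighbor 6.
Step 5: leaves = {9,12}. Remove smallest leaf 9, emit neighbor 11.
Step 6: leaves = {11,12}. Remove smallest leaf 11, emit neighbor 10.
Step 7: leaves = {10,12}. Remove smallest leaf 10, emit neighbor 6.
Step 8: leaves = {6,12}. Remove smallest leaf 6, emit neighbor 5.
Step 9: leaves = {5,12}. Remove smallest leaf 5, emit neighbor 7.
Step 10: leaves = {7,12}. Remove smallest leaf 7, emit neighbor 2.
Done: 2 vertices remain (2, 12). Sequence = [1 5 7 6 11 10 6 5 7 2]

Answer: 1 5 7 6 11 10 6 5 7 2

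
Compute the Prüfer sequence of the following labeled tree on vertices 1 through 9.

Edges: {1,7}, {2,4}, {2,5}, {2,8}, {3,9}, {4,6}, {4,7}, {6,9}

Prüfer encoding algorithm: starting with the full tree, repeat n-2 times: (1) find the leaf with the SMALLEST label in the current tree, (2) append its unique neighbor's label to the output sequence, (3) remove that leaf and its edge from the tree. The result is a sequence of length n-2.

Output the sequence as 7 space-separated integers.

Step 1: leaves = {1,3,5,8}. Remove smallest leaf 1, emit neighbor 7.
Step 2: leaves = {3,5,7,8}. Remove smallest leaf 3, emit neighbor 9.
Step 3: leaves = {5,7,8,9}. Remove smallest leaf 5, emit neighbor 2.
Step 4: leaves = {7,8,9}. Remove smallest leaf 7, emit neighbor 4.
Step 5: leaves = {8,9}. Remove smallest leaf 8, emit neighbor 2.
Step 6: leaves = {2,9}. Remove smallest leaf 2, emit neighbor 4.
Step 7: leaves = {4,9}. Remove smallest leaf 4, emit neighbor 6.
Done: 2 vertices remain (6, 9). Sequence = [7 9 2 4 2 4 6]

Answer: 7 9 2 4 2 4 6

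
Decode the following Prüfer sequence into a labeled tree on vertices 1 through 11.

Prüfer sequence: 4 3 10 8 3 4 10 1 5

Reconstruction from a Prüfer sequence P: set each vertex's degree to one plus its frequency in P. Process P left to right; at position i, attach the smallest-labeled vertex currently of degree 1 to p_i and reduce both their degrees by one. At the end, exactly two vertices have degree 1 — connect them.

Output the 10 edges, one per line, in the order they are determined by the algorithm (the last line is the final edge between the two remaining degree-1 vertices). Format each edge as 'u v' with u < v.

Initial degrees: {1:2, 2:1, 3:3, 4:3, 5:2, 6:1, 7:1, 8:2, 9:1, 10:3, 11:1}
Step 1: smallest deg-1 vertex = 2, p_1 = 4. Add edge {2,4}. Now deg[2]=0, deg[4]=2.
Step 2: smallest deg-1 vertex = 6, p_2 = 3. Add edge {3,6}. Now deg[6]=0, deg[3]=2.
Step 3: smallest deg-1 vertex = 7, p_3 = 10. Add edge {7,10}. Now deg[7]=0, deg[10]=2.
Step 4: smallest deg-1 vertex = 9, p_4 = 8. Add edge {8,9}. Now deg[9]=0, deg[8]=1.
Step 5: smallest deg-1 vertex = 8, p_5 = 3. Add edge {3,8}. Now deg[8]=0, deg[3]=1.
Step 6: smallest deg-1 vertex = 3, p_6 = 4. Add edge {3,4}. Now deg[3]=0, deg[4]=1.
Step 7: smallest deg-1 vertex = 4, p_7 = 10. Add edge {4,10}. Now deg[4]=0, deg[10]=1.
Step 8: smallest deg-1 vertex = 10, p_8 = 1. Add edge {1,10}. Now deg[10]=0, deg[1]=1.
Step 9: smallest deg-1 vertex = 1, p_9 = 5. Add edge {1,5}. Now deg[1]=0, deg[5]=1.
Final: two remaining deg-1 vertices are 5, 11. Add edge {5,11}.

Answer: 2 4
3 6
7 10
8 9
3 8
3 4
4 10
1 10
1 5
5 11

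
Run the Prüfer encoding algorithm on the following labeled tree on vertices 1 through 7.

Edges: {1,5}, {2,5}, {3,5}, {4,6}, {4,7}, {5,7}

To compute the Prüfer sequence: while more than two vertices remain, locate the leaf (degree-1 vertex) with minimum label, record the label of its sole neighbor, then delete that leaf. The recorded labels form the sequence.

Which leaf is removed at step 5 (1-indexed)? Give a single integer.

Step 1: current leaves = {1,2,3,6}. Remove leaf 1 (neighbor: 5).
Step 2: current leaves = {2,3,6}. Remove leaf 2 (neighbor: 5).
Step 3: current leaves = {3,6}. Remove leaf 3 (neighbor: 5).
Step 4: current leaves = {5,6}. Remove leaf 5 (neighbor: 7).
Step 5: current leaves = {6,7}. Remove leaf 6 (neighbor: 4).

Answer: 6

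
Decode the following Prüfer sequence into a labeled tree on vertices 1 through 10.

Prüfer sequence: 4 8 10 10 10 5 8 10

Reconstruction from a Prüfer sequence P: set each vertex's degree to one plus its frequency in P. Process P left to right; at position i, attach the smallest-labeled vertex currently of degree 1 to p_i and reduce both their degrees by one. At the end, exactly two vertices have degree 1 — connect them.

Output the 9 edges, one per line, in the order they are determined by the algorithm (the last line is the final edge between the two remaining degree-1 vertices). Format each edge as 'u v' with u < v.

Answer: 1 4
2 8
3 10
4 10
6 10
5 7
5 8
8 10
9 10

Derivation:
Initial degrees: {1:1, 2:1, 3:1, 4:2, 5:2, 6:1, 7:1, 8:3, 9:1, 10:5}
Step 1: smallest deg-1 vertex = 1, p_1 = 4. Add edge {1,4}. Now deg[1]=0, deg[4]=1.
Step 2: smallest deg-1 vertex = 2, p_2 = 8. Add edge {2,8}. Now deg[2]=0, deg[8]=2.
Step 3: smallest deg-1 vertex = 3, p_3 = 10. Add edge {3,10}. Now deg[3]=0, deg[10]=4.
Step 4: smallest deg-1 vertex = 4, p_4 = 10. Add edge {4,10}. Now deg[4]=0, deg[10]=3.
Step 5: smallest deg-1 vertex = 6, p_5 = 10. Add edge {6,10}. Now deg[6]=0, deg[10]=2.
Step 6: smallest deg-1 vertex = 7, p_6 = 5. Add edge {5,7}. Now deg[7]=0, deg[5]=1.
Step 7: smallest deg-1 vertex = 5, p_7 = 8. Add edge {5,8}. Now deg[5]=0, deg[8]=1.
Step 8: smallest deg-1 vertex = 8, p_8 = 10. Add edge {8,10}. Now deg[8]=0, deg[10]=1.
Final: two remaining deg-1 vertices are 9, 10. Add edge {9,10}.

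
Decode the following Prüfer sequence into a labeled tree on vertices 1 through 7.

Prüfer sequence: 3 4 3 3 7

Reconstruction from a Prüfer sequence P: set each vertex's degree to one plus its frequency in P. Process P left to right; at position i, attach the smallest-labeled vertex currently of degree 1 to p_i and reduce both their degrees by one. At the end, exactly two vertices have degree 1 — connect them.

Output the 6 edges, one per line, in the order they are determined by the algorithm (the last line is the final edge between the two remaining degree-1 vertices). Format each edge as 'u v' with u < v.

Answer: 1 3
2 4
3 4
3 5
3 7
6 7

Derivation:
Initial degrees: {1:1, 2:1, 3:4, 4:2, 5:1, 6:1, 7:2}
Step 1: smallest deg-1 vertex = 1, p_1 = 3. Add edge {1,3}. Now deg[1]=0, deg[3]=3.
Step 2: smallest deg-1 vertex = 2, p_2 = 4. Add edge {2,4}. Now deg[2]=0, deg[4]=1.
Step 3: smallest deg-1 vertex = 4, p_3 = 3. Add edge {3,4}. Now deg[4]=0, deg[3]=2.
Step 4: smallest deg-1 vertex = 5, p_4 = 3. Add edge {3,5}. Now deg[5]=0, deg[3]=1.
Step 5: smallest deg-1 vertex = 3, p_5 = 7. Add edge {3,7}. Now deg[3]=0, deg[7]=1.
Final: two remaining deg-1 vertices are 6, 7. Add edge {6,7}.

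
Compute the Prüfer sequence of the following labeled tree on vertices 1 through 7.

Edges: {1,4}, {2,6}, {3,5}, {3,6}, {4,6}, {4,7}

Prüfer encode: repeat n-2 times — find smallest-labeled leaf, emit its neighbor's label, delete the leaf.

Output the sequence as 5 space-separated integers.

Step 1: leaves = {1,2,5,7}. Remove smallest leaf 1, emit neighbor 4.
Step 2: leaves = {2,5,7}. Remove smallest leaf 2, emit neighbor 6.
Step 3: leaves = {5,7}. Remove smallest leaf 5, emit neighbor 3.
Step 4: leaves = {3,7}. Remove smallest leaf 3, emit neighbor 6.
Step 5: leaves = {6,7}. Remove smallest leaf 6, emit neighbor 4.
Done: 2 vertices remain (4, 7). Sequence = [4 6 3 6 4]

Answer: 4 6 3 6 4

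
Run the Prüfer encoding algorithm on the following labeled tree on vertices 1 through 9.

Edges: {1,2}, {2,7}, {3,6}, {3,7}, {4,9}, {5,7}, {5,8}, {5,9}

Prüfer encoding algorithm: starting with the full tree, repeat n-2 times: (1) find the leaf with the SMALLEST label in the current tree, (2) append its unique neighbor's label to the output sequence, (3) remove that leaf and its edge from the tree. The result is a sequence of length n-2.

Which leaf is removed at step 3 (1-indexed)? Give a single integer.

Step 1: current leaves = {1,4,6,8}. Remove leaf 1 (neighbor: 2).
Step 2: current leaves = {2,4,6,8}. Remove leaf 2 (neighbor: 7).
Step 3: current leaves = {4,6,8}. Remove leaf 4 (neighbor: 9).

Answer: 4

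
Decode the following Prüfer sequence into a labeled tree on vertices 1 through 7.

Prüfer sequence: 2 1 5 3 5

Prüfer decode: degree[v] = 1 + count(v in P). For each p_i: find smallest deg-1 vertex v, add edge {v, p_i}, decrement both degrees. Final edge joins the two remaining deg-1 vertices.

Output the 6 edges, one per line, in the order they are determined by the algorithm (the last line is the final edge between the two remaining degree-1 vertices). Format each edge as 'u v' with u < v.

Initial degrees: {1:2, 2:2, 3:2, 4:1, 5:3, 6:1, 7:1}
Step 1: smallest deg-1 vertex = 4, p_1 = 2. Add edge {2,4}. Now deg[4]=0, deg[2]=1.
Step 2: smallest deg-1 vertex = 2, p_2 = 1. Add edge {1,2}. Now deg[2]=0, deg[1]=1.
Step 3: smallest deg-1 vertex = 1, p_3 = 5. Add edge {1,5}. Now deg[1]=0, deg[5]=2.
Step 4: smallest deg-1 vertex = 6, p_4 = 3. Add edge {3,6}. Now deg[6]=0, deg[3]=1.
Step 5: smallest deg-1 vertex = 3, p_5 = 5. Add edge {3,5}. Now deg[3]=0, deg[5]=1.
Final: two remaining deg-1 vertices are 5, 7. Add edge {5,7}.

Answer: 2 4
1 2
1 5
3 6
3 5
5 7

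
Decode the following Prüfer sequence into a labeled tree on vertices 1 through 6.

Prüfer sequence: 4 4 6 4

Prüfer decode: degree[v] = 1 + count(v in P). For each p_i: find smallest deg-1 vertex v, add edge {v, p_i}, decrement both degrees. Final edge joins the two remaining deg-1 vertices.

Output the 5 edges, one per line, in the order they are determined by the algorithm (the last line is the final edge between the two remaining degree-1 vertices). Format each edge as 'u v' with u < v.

Initial degrees: {1:1, 2:1, 3:1, 4:4, 5:1, 6:2}
Step 1: smallest deg-1 vertex = 1, p_1 = 4. Add edge {1,4}. Now deg[1]=0, deg[4]=3.
Step 2: smallest deg-1 vertex = 2, p_2 = 4. Add edge {2,4}. Now deg[2]=0, deg[4]=2.
Step 3: smallest deg-1 vertex = 3, p_3 = 6. Add edge {3,6}. Now deg[3]=0, deg[6]=1.
Step 4: smallest deg-1 vertex = 5, p_4 = 4. Add edge {4,5}. Now deg[5]=0, deg[4]=1.
Final: two remaining deg-1 vertices are 4, 6. Add edge {4,6}.

Answer: 1 4
2 4
3 6
4 5
4 6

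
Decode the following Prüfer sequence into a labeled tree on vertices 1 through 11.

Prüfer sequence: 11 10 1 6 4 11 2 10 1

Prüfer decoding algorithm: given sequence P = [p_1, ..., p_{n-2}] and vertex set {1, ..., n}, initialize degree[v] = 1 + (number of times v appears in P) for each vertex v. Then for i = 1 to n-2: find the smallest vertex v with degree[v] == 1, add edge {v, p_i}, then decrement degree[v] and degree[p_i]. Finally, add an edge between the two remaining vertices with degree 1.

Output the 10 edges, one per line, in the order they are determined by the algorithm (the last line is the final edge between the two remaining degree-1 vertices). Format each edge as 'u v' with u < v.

Answer: 3 11
5 10
1 7
6 8
4 6
4 11
2 9
2 10
1 10
1 11

Derivation:
Initial degrees: {1:3, 2:2, 3:1, 4:2, 5:1, 6:2, 7:1, 8:1, 9:1, 10:3, 11:3}
Step 1: smallest deg-1 vertex = 3, p_1 = 11. Add edge {3,11}. Now deg[3]=0, deg[11]=2.
Step 2: smallest deg-1 vertex = 5, p_2 = 10. Add edge {5,10}. Now deg[5]=0, deg[10]=2.
Step 3: smallest deg-1 vertex = 7, p_3 = 1. Add edge {1,7}. Now deg[7]=0, deg[1]=2.
Step 4: smallest deg-1 vertex = 8, p_4 = 6. Add edge {6,8}. Now deg[8]=0, deg[6]=1.
Step 5: smallest deg-1 vertex = 6, p_5 = 4. Add edge {4,6}. Now deg[6]=0, deg[4]=1.
Step 6: smallest deg-1 vertex = 4, p_6 = 11. Add edge {4,11}. Now deg[4]=0, deg[11]=1.
Step 7: smallest deg-1 vertex = 9, p_7 = 2. Add edge {2,9}. Now deg[9]=0, deg[2]=1.
Step 8: smallest deg-1 vertex = 2, p_8 = 10. Add edge {2,10}. Now deg[2]=0, deg[10]=1.
Step 9: smallest deg-1 vertex = 10, p_9 = 1. Add edge {1,10}. Now deg[10]=0, deg[1]=1.
Final: two remaining deg-1 vertices are 1, 11. Add edge {1,11}.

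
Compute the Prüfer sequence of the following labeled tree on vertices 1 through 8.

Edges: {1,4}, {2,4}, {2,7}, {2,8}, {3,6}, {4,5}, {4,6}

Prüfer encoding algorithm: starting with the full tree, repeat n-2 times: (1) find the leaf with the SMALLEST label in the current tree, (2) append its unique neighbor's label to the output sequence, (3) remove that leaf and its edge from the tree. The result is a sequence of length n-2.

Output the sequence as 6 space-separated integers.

Answer: 4 6 4 4 2 2

Derivation:
Step 1: leaves = {1,3,5,7,8}. Remove smallest leaf 1, emit neighbor 4.
Step 2: leaves = {3,5,7,8}. Remove smallest leaf 3, emit neighbor 6.
Step 3: leaves = {5,6,7,8}. Remove smallest leaf 5, emit neighbor 4.
Step 4: leaves = {6,7,8}. Remove smallest leaf 6, emit neighbor 4.
Step 5: leaves = {4,7,8}. Remove smallest leaf 4, emit neighbor 2.
Step 6: leaves = {7,8}. Remove smallest leaf 7, emit neighbor 2.
Done: 2 vertices remain (2, 8). Sequence = [4 6 4 4 2 2]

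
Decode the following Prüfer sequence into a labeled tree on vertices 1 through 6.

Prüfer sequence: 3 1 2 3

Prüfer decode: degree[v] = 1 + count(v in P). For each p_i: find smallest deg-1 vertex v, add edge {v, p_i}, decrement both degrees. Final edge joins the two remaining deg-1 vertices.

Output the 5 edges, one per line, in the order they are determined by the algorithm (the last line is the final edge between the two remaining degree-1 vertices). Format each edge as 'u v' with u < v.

Initial degrees: {1:2, 2:2, 3:3, 4:1, 5:1, 6:1}
Step 1: smallest deg-1 vertex = 4, p_1 = 3. Add edge {3,4}. Now deg[4]=0, deg[3]=2.
Step 2: smallest deg-1 vertex = 5, p_2 = 1. Add edge {1,5}. Now deg[5]=0, deg[1]=1.
Step 3: smallest deg-1 vertex = 1, p_3 = 2. Add edge {1,2}. Now deg[1]=0, deg[2]=1.
Step 4: smallest deg-1 vertex = 2, p_4 = 3. Add edge {2,3}. Now deg[2]=0, deg[3]=1.
Final: two remaining deg-1 vertices are 3, 6. Add edge {3,6}.

Answer: 3 4
1 5
1 2
2 3
3 6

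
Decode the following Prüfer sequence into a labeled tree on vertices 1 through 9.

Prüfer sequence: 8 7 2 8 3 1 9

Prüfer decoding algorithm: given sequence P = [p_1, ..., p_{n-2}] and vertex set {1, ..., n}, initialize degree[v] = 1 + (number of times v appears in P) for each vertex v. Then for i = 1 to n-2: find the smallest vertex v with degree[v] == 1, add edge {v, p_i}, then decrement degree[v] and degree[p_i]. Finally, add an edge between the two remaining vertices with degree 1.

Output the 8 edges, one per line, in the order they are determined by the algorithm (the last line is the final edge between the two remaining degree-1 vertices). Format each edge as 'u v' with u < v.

Answer: 4 8
5 7
2 6
2 8
3 7
1 3
1 9
8 9

Derivation:
Initial degrees: {1:2, 2:2, 3:2, 4:1, 5:1, 6:1, 7:2, 8:3, 9:2}
Step 1: smallest deg-1 vertex = 4, p_1 = 8. Add edge {4,8}. Now deg[4]=0, deg[8]=2.
Step 2: smallest deg-1 vertex = 5, p_2 = 7. Add edge {5,7}. Now deg[5]=0, deg[7]=1.
Step 3: smallest deg-1 vertex = 6, p_3 = 2. Add edge {2,6}. Now deg[6]=0, deg[2]=1.
Step 4: smallest deg-1 vertex = 2, p_4 = 8. Add edge {2,8}. Now deg[2]=0, deg[8]=1.
Step 5: smallest deg-1 vertex = 7, p_5 = 3. Add edge {3,7}. Now deg[7]=0, deg[3]=1.
Step 6: smallest deg-1 vertex = 3, p_6 = 1. Add edge {1,3}. Now deg[3]=0, deg[1]=1.
Step 7: smallest deg-1 vertex = 1, p_7 = 9. Add edge {1,9}. Now deg[1]=0, deg[9]=1.
Final: two remaining deg-1 vertices are 8, 9. Add edge {8,9}.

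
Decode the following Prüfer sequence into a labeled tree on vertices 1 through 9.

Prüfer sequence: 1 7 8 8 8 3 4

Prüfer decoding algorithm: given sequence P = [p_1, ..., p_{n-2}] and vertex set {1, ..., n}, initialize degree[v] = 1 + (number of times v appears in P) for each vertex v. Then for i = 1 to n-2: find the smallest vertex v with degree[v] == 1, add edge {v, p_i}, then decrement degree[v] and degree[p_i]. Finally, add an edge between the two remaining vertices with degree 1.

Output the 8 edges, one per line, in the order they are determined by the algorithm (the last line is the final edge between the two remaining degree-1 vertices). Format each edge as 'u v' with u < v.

Initial degrees: {1:2, 2:1, 3:2, 4:2, 5:1, 6:1, 7:2, 8:4, 9:1}
Step 1: smallest deg-1 vertex = 2, p_1 = 1. Add edge {1,2}. Now deg[2]=0, deg[1]=1.
Step 2: smallest deg-1 vertex = 1, p_2 = 7. Add edge {1,7}. Now deg[1]=0, deg[7]=1.
Step 3: smallest deg-1 vertex = 5, p_3 = 8. Add edge {5,8}. Now deg[5]=0, deg[8]=3.
Step 4: smallest deg-1 vertex = 6, p_4 = 8. Add edge {6,8}. Now deg[6]=0, deg[8]=2.
Step 5: smallest deg-1 vertex = 7, p_5 = 8. Add edge {7,8}. Now deg[7]=0, deg[8]=1.
Step 6: smallest deg-1 vertex = 8, p_6 = 3. Add edge {3,8}. Now deg[8]=0, deg[3]=1.
Step 7: smallest deg-1 vertex = 3, p_7 = 4. Add edge {3,4}. Now deg[3]=0, deg[4]=1.
Final: two remaining deg-1 vertices are 4, 9. Add edge {4,9}.

Answer: 1 2
1 7
5 8
6 8
7 8
3 8
3 4
4 9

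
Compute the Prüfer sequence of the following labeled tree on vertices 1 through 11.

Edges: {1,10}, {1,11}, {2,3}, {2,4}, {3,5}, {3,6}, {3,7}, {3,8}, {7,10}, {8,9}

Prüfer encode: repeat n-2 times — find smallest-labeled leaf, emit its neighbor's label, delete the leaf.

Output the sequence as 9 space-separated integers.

Answer: 2 3 3 3 8 3 7 10 1

Derivation:
Step 1: leaves = {4,5,6,9,11}. Remove smallest leaf 4, emit neighbor 2.
Step 2: leaves = {2,5,6,9,11}. Remove smallest leaf 2, emit neighbor 3.
Step 3: leaves = {5,6,9,11}. Remove smallest leaf 5, emit neighbor 3.
Step 4: leaves = {6,9,11}. Remove smallest leaf 6, emit neighbor 3.
Step 5: leaves = {9,11}. Remove smallest leaf 9, emit neighbor 8.
Step 6: leaves = {8,11}. Remove smallest leaf 8, emit neighbor 3.
Step 7: leaves = {3,11}. Remove smallest leaf 3, emit neighbor 7.
Step 8: leaves = {7,11}. Remove smallest leaf 7, emit neighbor 10.
Step 9: leaves = {10,11}. Remove smallest leaf 10, emit neighbor 1.
Done: 2 vertices remain (1, 11). Sequence = [2 3 3 3 8 3 7 10 1]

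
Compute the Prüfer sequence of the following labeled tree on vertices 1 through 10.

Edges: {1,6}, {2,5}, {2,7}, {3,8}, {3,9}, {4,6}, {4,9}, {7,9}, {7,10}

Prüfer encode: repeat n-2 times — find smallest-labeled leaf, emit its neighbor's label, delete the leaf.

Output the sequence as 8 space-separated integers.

Step 1: leaves = {1,5,8,10}. Remove smallest leaf 1, emit neighbor 6.
Step 2: leaves = {5,6,8,10}. Remove smallest leaf 5, emit neighbor 2.
Step 3: leaves = {2,6,8,10}. Remove smallest leaf 2, emit neighbor 7.
Step 4: leaves = {6,8,10}. Remove smallest leaf 6, emit neighbor 4.
Step 5: leaves = {4,8,10}. Remove smallest leaf 4, emit neighbor 9.
Step 6: leaves = {8,10}. Remove smallest leaf 8, emit neighbor 3.
Step 7: leaves = {3,10}. Remove smallest leaf 3, emit neighbor 9.
Step 8: leaves = {9,10}. Remove smallest leaf 9, emit neighbor 7.
Done: 2 vertices remain (7, 10). Sequence = [6 2 7 4 9 3 9 7]

Answer: 6 2 7 4 9 3 9 7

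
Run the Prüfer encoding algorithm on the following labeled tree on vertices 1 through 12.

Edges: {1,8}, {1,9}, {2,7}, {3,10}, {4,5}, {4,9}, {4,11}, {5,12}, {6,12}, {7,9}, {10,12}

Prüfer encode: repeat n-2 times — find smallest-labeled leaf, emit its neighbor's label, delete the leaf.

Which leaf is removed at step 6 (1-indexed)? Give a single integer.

Step 1: current leaves = {2,3,6,8,11}. Remove leaf 2 (neighbor: 7).
Step 2: current leaves = {3,6,7,8,11}. Remove leaf 3 (neighbor: 10).
Step 3: current leaves = {6,7,8,10,11}. Remove leaf 6 (neighbor: 12).
Step 4: current leaves = {7,8,10,11}. Remove leaf 7 (neighbor: 9).
Step 5: current leaves = {8,10,11}. Remove leaf 8 (neighbor: 1).
Step 6: current leaves = {1,10,11}. Remove leaf 1 (neighbor: 9).

Answer: 1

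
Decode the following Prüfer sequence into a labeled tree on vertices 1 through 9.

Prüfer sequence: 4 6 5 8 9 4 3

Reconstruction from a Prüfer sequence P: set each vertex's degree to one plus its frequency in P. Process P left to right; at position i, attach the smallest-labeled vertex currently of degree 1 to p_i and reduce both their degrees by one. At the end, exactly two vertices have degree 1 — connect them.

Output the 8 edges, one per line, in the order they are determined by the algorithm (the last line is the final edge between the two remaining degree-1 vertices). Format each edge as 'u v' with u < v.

Answer: 1 4
2 6
5 6
5 8
7 9
4 8
3 4
3 9

Derivation:
Initial degrees: {1:1, 2:1, 3:2, 4:3, 5:2, 6:2, 7:1, 8:2, 9:2}
Step 1: smallest deg-1 vertex = 1, p_1 = 4. Add edge {1,4}. Now deg[1]=0, deg[4]=2.
Step 2: smallest deg-1 vertex = 2, p_2 = 6. Add edge {2,6}. Now deg[2]=0, deg[6]=1.
Step 3: smallest deg-1 vertex = 6, p_3 = 5. Add edge {5,6}. Now deg[6]=0, deg[5]=1.
Step 4: smallest deg-1 vertex = 5, p_4 = 8. Add edge {5,8}. Now deg[5]=0, deg[8]=1.
Step 5: smallest deg-1 vertex = 7, p_5 = 9. Add edge {7,9}. Now deg[7]=0, deg[9]=1.
Step 6: smallest deg-1 vertex = 8, p_6 = 4. Add edge {4,8}. Now deg[8]=0, deg[4]=1.
Step 7: smallest deg-1 vertex = 4, p_7 = 3. Add edge {3,4}. Now deg[4]=0, deg[3]=1.
Final: two remaining deg-1 vertices are 3, 9. Add edge {3,9}.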